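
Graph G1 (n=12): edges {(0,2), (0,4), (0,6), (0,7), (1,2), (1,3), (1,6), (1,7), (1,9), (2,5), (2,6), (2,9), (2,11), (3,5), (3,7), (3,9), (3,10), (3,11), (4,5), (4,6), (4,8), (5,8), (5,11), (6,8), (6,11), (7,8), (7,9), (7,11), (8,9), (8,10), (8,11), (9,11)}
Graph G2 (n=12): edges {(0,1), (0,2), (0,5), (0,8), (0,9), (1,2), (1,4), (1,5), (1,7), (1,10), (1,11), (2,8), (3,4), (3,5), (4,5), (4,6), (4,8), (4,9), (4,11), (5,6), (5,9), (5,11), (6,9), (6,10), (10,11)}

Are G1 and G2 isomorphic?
No, not isomorphic

The graphs are NOT isomorphic.

Degrees in G1: deg(0)=4, deg(1)=5, deg(2)=6, deg(3)=6, deg(4)=4, deg(5)=5, deg(6)=6, deg(7)=6, deg(8)=7, deg(9)=6, deg(10)=2, deg(11)=7.
Sorted degree sequence of G1: [7, 7, 6, 6, 6, 6, 6, 5, 5, 4, 4, 2].
Degrees in G2: deg(0)=5, deg(1)=7, deg(2)=3, deg(3)=2, deg(4)=7, deg(5)=7, deg(6)=4, deg(7)=1, deg(8)=3, deg(9)=4, deg(10)=3, deg(11)=4.
Sorted degree sequence of G2: [7, 7, 7, 5, 4, 4, 4, 3, 3, 3, 2, 1].
The (sorted) degree sequence is an isomorphism invariant, so since G1 and G2 have different degree sequences they cannot be isomorphic.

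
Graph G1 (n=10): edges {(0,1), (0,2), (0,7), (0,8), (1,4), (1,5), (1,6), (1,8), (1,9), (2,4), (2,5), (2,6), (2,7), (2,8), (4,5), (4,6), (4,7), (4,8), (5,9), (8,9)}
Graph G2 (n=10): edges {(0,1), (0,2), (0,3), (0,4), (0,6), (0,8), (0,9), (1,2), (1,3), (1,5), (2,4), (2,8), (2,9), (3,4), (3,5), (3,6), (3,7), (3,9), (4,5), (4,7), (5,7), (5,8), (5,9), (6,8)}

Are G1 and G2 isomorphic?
No, not isomorphic

The graphs are NOT isomorphic.

Degrees in G1: deg(0)=4, deg(1)=6, deg(2)=6, deg(3)=0, deg(4)=6, deg(5)=4, deg(6)=3, deg(7)=3, deg(8)=5, deg(9)=3.
Sorted degree sequence of G1: [6, 6, 6, 5, 4, 4, 3, 3, 3, 0].
Degrees in G2: deg(0)=7, deg(1)=4, deg(2)=5, deg(3)=7, deg(4)=5, deg(5)=6, deg(6)=3, deg(7)=3, deg(8)=4, deg(9)=4.
Sorted degree sequence of G2: [7, 7, 6, 5, 5, 4, 4, 4, 3, 3].
The (sorted) degree sequence is an isomorphism invariant, so since G1 and G2 have different degree sequences they cannot be isomorphic.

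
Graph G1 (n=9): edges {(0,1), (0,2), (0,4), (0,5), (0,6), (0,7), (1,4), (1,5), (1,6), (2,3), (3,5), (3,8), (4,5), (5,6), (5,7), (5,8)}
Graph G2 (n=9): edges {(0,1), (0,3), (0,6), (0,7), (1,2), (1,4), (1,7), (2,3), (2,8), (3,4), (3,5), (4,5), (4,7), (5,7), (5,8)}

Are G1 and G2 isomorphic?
No, not isomorphic

The graphs are NOT isomorphic.

Counting triangles (3-cliques): G1 has 9, G2 has 4.
Triangle count is an isomorphism invariant, so differing triangle counts rule out isomorphism.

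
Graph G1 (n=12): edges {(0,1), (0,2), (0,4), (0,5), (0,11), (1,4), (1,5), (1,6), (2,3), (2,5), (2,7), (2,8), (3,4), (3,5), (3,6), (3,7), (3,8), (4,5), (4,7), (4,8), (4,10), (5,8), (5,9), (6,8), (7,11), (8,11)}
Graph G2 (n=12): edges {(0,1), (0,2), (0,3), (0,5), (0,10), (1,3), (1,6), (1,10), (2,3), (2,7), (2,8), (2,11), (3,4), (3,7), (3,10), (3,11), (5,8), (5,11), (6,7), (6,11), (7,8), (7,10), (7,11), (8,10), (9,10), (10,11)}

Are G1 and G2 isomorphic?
Yes, isomorphic

The graphs are isomorphic.
One valid mapping φ: V(G1) → V(G2): 0→0, 1→1, 2→2, 3→7, 4→10, 5→3, 6→6, 7→8, 8→11, 9→4, 10→9, 11→5

Verify φ preserves adjacency — for each edge of G1, its image is an edge of G2:
  (0,1) → (φ(0),φ(1)) = (0,1) ∈ E(G2) ✓
  (0,2) → (φ(0),φ(2)) = (0,2) ∈ E(G2) ✓
  (0,4) → (φ(0),φ(4)) = (0,10) ∈ E(G2) ✓
  (0,5) → (φ(0),φ(5)) = (0,3) ∈ E(G2) ✓
  (0,11) → (φ(0),φ(11)) = (0,5) ∈ E(G2) ✓
  (1,4) → (φ(1),φ(4)) = (1,10) ∈ E(G2) ✓
  (1,5) → (φ(1),φ(5)) = (1,3) ∈ E(G2) ✓
  (1,6) → (φ(1),φ(6)) = (1,6) ∈ E(G2) ✓
  (2,3) → (φ(2),φ(3)) = (2,7) ∈ E(G2) ✓
  (2,5) → (φ(2),φ(5)) = (2,3) ∈ E(G2) ✓
  (2,7) → (φ(2),φ(7)) = (2,8) ∈ E(G2) ✓
  (2,8) → (φ(2),φ(8)) = (2,11) ∈ E(G2) ✓
  (3,4) → (φ(3),φ(4)) = (7,10) ∈ E(G2) ✓
  (3,5) → (φ(3),φ(5)) = (3,7) ∈ E(G2) ✓
  (3,6) → (φ(3),φ(6)) = (6,7) ∈ E(G2) ✓
  (3,7) → (φ(3),φ(7)) = (7,8) ∈ E(G2) ✓
  (3,8) → (φ(3),φ(8)) = (7,11) ∈ E(G2) ✓
  (4,5) → (φ(4),φ(5)) = (3,10) ∈ E(G2) ✓
  (4,7) → (φ(4),φ(7)) = (8,10) ∈ E(G2) ✓
  (4,8) → (φ(4),φ(8)) = (10,11) ∈ E(G2) ✓
  (4,10) → (φ(4),φ(10)) = (9,10) ∈ E(G2) ✓
  (5,8) → (φ(5),φ(8)) = (3,11) ∈ E(G2) ✓
  (5,9) → (φ(5),φ(9)) = (3,4) ∈ E(G2) ✓
  (6,8) → (φ(6),φ(8)) = (6,11) ∈ E(G2) ✓
  (7,11) → (φ(7),φ(11)) = (5,8) ∈ E(G2) ✓
  (8,11) → (φ(8),φ(11)) = (5,11) ∈ E(G2) ✓
All 26 edges of G1 map to edges of G2, and |E(G1)| = |E(G2)| = 26, so φ is a bijection on edges as well as vertices. Hence G1 ≅ G2.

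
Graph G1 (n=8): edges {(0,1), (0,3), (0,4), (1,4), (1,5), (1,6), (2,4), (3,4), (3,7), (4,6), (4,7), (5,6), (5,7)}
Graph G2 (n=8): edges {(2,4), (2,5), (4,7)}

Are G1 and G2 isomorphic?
No, not isomorphic

The graphs are NOT isomorphic.

Connected components of G1: 1 component(s) with vertex sets [[0, 1, 2, 3, 4, 5, 6, 7]], sizes [8].
Connected components of G2: 5 component(s) with vertex sets [[0], [1], [3], [6], [2, 4, 5, 7]], sizes [1, 1, 1, 1, 4].
The number of connected components (and the multiset of component sizes) is an isomorphism invariant — an isomorphism maps each component of G1 bijectively onto a component of G2. Since G1 has 1 component(s) and G2 has 5, they cannot be isomorphic.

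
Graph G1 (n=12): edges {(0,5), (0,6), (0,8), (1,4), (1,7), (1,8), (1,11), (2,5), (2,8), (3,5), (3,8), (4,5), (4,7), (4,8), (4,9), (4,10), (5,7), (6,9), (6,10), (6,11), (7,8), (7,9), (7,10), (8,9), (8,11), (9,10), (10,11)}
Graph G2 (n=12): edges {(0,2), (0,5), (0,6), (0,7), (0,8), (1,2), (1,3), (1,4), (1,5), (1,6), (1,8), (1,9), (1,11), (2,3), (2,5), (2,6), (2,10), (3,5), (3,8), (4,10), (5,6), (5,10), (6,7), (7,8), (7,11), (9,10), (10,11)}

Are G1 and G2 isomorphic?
Yes, isomorphic

The graphs are isomorphic.
One valid mapping φ: V(G1) → V(G2): 0→11, 1→3, 2→9, 3→4, 4→5, 5→10, 6→7, 7→2, 8→1, 9→6, 10→0, 11→8

Verify φ preserves adjacency — for each edge of G1, its image is an edge of G2:
  (0,5) → (φ(0),φ(5)) = (10,11) ∈ E(G2) ✓
  (0,6) → (φ(0),φ(6)) = (7,11) ∈ E(G2) ✓
  (0,8) → (φ(0),φ(8)) = (1,11) ∈ E(G2) ✓
  (1,4) → (φ(1),φ(4)) = (3,5) ∈ E(G2) ✓
  (1,7) → (φ(1),φ(7)) = (2,3) ∈ E(G2) ✓
  (1,8) → (φ(1),φ(8)) = (1,3) ∈ E(G2) ✓
  (1,11) → (φ(1),φ(11)) = (3,8) ∈ E(G2) ✓
  (2,5) → (φ(2),φ(5)) = (9,10) ∈ E(G2) ✓
  (2,8) → (φ(2),φ(8)) = (1,9) ∈ E(G2) ✓
  (3,5) → (φ(3),φ(5)) = (4,10) ∈ E(G2) ✓
  (3,8) → (φ(3),φ(8)) = (1,4) ∈ E(G2) ✓
  (4,5) → (φ(4),φ(5)) = (5,10) ∈ E(G2) ✓
  (4,7) → (φ(4),φ(7)) = (2,5) ∈ E(G2) ✓
  (4,8) → (φ(4),φ(8)) = (1,5) ∈ E(G2) ✓
  (4,9) → (φ(4),φ(9)) = (5,6) ∈ E(G2) ✓
  (4,10) → (φ(4),φ(10)) = (0,5) ∈ E(G2) ✓
  (5,7) → (φ(5),φ(7)) = (2,10) ∈ E(G2) ✓
  (6,9) → (φ(6),φ(9)) = (6,7) ∈ E(G2) ✓
  (6,10) → (φ(6),φ(10)) = (0,7) ∈ E(G2) ✓
  (6,11) → (φ(6),φ(11)) = (7,8) ∈ E(G2) ✓
  (7,8) → (φ(7),φ(8)) = (1,2) ∈ E(G2) ✓
  (7,9) → (φ(7),φ(9)) = (2,6) ∈ E(G2) ✓
  (7,10) → (φ(7),φ(10)) = (0,2) ∈ E(G2) ✓
  (8,9) → (φ(8),φ(9)) = (1,6) ∈ E(G2) ✓
  (8,11) → (φ(8),φ(11)) = (1,8) ∈ E(G2) ✓
  (9,10) → (φ(9),φ(10)) = (0,6) ∈ E(G2) ✓
  (10,11) → (φ(10),φ(11)) = (0,8) ∈ E(G2) ✓
All 27 edges of G1 map to edges of G2, and |E(G1)| = |E(G2)| = 27, so φ is a bijection on edges as well as vertices. Hence G1 ≅ G2.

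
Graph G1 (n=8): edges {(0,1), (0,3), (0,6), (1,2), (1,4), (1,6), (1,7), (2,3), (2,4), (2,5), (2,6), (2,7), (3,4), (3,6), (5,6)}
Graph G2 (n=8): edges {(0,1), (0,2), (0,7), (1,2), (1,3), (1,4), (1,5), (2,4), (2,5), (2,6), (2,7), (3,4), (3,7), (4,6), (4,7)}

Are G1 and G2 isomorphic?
Yes, isomorphic

The graphs are isomorphic.
One valid mapping φ: V(G1) → V(G2): 0→3, 1→1, 2→2, 3→7, 4→0, 5→6, 6→4, 7→5

Verify φ preserves adjacency — for each edge of G1, its image is an edge of G2:
  (0,1) → (φ(0),φ(1)) = (1,3) ∈ E(G2) ✓
  (0,3) → (φ(0),φ(3)) = (3,7) ∈ E(G2) ✓
  (0,6) → (φ(0),φ(6)) = (3,4) ∈ E(G2) ✓
  (1,2) → (φ(1),φ(2)) = (1,2) ∈ E(G2) ✓
  (1,4) → (φ(1),φ(4)) = (0,1) ∈ E(G2) ✓
  (1,6) → (φ(1),φ(6)) = (1,4) ∈ E(G2) ✓
  (1,7) → (φ(1),φ(7)) = (1,5) ∈ E(G2) ✓
  (2,3) → (φ(2),φ(3)) = (2,7) ∈ E(G2) ✓
  (2,4) → (φ(2),φ(4)) = (0,2) ∈ E(G2) ✓
  (2,5) → (φ(2),φ(5)) = (2,6) ∈ E(G2) ✓
  (2,6) → (φ(2),φ(6)) = (2,4) ∈ E(G2) ✓
  (2,7) → (φ(2),φ(7)) = (2,5) ∈ E(G2) ✓
  (3,4) → (φ(3),φ(4)) = (0,7) ∈ E(G2) ✓
  (3,6) → (φ(3),φ(6)) = (4,7) ∈ E(G2) ✓
  (5,6) → (φ(5),φ(6)) = (4,6) ∈ E(G2) ✓
All 15 edges of G1 map to edges of G2, and |E(G1)| = |E(G2)| = 15, so φ is a bijection on edges as well as vertices. Hence G1 ≅ G2.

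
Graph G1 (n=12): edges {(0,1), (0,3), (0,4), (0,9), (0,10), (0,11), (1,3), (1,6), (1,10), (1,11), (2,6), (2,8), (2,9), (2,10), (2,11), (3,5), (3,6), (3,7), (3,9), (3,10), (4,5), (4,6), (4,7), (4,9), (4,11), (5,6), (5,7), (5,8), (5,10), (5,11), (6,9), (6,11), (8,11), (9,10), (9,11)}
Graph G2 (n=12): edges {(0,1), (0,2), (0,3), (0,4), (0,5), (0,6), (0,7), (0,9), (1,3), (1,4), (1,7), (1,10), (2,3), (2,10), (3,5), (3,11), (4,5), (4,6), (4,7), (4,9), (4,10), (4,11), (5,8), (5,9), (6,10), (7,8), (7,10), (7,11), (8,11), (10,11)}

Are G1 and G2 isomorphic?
No, not isomorphic

The graphs are NOT isomorphic.

Counting triangles (3-cliques): G1 has 31, G2 has 20.
Triangle count is an isomorphism invariant, so differing triangle counts rule out isomorphism.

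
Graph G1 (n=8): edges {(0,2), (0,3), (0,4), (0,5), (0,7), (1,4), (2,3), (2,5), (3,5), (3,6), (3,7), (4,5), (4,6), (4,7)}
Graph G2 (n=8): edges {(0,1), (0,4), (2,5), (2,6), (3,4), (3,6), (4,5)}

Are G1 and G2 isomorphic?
No, not isomorphic

The graphs are NOT isomorphic.

Connected components of G1: 1 component(s) with vertex sets [[0, 1, 2, 3, 4, 5, 6, 7]], sizes [8].
Connected components of G2: 2 component(s) with vertex sets [[7], [0, 1, 2, 3, 4, 5, 6]], sizes [1, 7].
The number of connected components (and the multiset of component sizes) is an isomorphism invariant — an isomorphism maps each component of G1 bijectively onto a component of G2. Since G1 has 1 component(s) and G2 has 2, they cannot be isomorphic.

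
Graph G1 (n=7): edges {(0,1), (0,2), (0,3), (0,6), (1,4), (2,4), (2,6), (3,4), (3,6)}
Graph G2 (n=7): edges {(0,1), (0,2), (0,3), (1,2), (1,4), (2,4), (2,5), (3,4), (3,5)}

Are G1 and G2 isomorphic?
Yes, isomorphic

The graphs are isomorphic.
One valid mapping φ: V(G1) → V(G2): 0→2, 1→5, 2→0, 3→4, 4→3, 5→6, 6→1

Verify φ preserves adjacency — for each edge of G1, its image is an edge of G2:
  (0,1) → (φ(0),φ(1)) = (2,5) ∈ E(G2) ✓
  (0,2) → (φ(0),φ(2)) = (0,2) ∈ E(G2) ✓
  (0,3) → (φ(0),φ(3)) = (2,4) ∈ E(G2) ✓
  (0,6) → (φ(0),φ(6)) = (1,2) ∈ E(G2) ✓
  (1,4) → (φ(1),φ(4)) = (3,5) ∈ E(G2) ✓
  (2,4) → (φ(2),φ(4)) = (0,3) ∈ E(G2) ✓
  (2,6) → (φ(2),φ(6)) = (0,1) ∈ E(G2) ✓
  (3,4) → (φ(3),φ(4)) = (3,4) ∈ E(G2) ✓
  (3,6) → (φ(3),φ(6)) = (1,4) ∈ E(G2) ✓
All 9 edges of G1 map to edges of G2, and |E(G1)| = |E(G2)| = 9, so φ is a bijection on edges as well as vertices. Hence G1 ≅ G2.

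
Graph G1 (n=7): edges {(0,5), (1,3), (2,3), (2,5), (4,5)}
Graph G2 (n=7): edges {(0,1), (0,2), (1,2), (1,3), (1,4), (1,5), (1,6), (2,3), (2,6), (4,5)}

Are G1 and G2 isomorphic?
No, not isomorphic

The graphs are NOT isomorphic.

Counting triangles (3-cliques): G1 has 0, G2 has 4.
Triangle count is an isomorphism invariant, so differing triangle counts rule out isomorphism.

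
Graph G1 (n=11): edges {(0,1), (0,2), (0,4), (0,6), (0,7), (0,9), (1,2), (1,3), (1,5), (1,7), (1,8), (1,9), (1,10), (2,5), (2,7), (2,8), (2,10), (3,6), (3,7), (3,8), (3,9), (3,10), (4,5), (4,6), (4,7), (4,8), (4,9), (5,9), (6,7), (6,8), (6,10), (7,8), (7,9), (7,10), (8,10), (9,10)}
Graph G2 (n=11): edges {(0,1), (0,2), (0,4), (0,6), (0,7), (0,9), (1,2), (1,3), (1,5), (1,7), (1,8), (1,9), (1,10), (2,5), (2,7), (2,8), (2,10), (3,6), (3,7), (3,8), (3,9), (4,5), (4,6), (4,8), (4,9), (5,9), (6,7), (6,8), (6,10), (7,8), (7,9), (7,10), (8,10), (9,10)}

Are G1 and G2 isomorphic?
No, not isomorphic

The graphs are NOT isomorphic.

Counting edges: G1 has 36 edge(s); G2 has 34 edge(s).
Edge count is an isomorphism invariant (a bijection on vertices induces a bijection on edges), so differing edge counts rule out isomorphism.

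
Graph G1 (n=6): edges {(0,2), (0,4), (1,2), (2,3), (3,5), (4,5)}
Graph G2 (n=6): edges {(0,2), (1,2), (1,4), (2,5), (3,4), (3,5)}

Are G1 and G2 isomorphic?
Yes, isomorphic

The graphs are isomorphic.
One valid mapping φ: V(G1) → V(G2): 0→1, 1→0, 2→2, 3→5, 4→4, 5→3

Verify φ preserves adjacency — for each edge of G1, its image is an edge of G2:
  (0,2) → (φ(0),φ(2)) = (1,2) ∈ E(G2) ✓
  (0,4) → (φ(0),φ(4)) = (1,4) ∈ E(G2) ✓
  (1,2) → (φ(1),φ(2)) = (0,2) ∈ E(G2) ✓
  (2,3) → (φ(2),φ(3)) = (2,5) ∈ E(G2) ✓
  (3,5) → (φ(3),φ(5)) = (3,5) ∈ E(G2) ✓
  (4,5) → (φ(4),φ(5)) = (3,4) ∈ E(G2) ✓
All 6 edges of G1 map to edges of G2, and |E(G1)| = |E(G2)| = 6, so φ is a bijection on edges as well as vertices. Hence G1 ≅ G2.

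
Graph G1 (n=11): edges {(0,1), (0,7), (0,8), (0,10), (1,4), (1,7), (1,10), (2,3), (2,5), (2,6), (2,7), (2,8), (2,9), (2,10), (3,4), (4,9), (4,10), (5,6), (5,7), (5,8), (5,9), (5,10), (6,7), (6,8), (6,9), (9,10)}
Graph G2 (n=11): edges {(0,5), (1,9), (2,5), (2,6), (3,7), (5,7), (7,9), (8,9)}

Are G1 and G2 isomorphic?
No, not isomorphic

The graphs are NOT isomorphic.

Connected components of G1: 1 component(s) with vertex sets [[0, 1, 2, 3, 4, 5, 6, 7, 8, 9, 10]], sizes [11].
Connected components of G2: 3 component(s) with vertex sets [[4], [10], [0, 1, 2, 3, 5, 6, 7, 8, 9]], sizes [1, 1, 9].
The number of connected components (and the multiset of component sizes) is an isomorphism invariant — an isomorphism maps each component of G1 bijectively onto a component of G2. Since G1 has 1 component(s) and G2 has 3, they cannot be isomorphic.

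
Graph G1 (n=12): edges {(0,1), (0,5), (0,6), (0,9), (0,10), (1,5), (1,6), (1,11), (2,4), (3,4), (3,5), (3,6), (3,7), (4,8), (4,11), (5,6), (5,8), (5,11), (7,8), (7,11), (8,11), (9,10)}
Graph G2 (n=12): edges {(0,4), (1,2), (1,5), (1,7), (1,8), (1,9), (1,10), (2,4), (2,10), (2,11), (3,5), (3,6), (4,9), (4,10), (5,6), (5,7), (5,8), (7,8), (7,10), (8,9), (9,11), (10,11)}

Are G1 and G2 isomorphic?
Yes, isomorphic

The graphs are isomorphic.
One valid mapping φ: V(G1) → V(G2): 0→5, 1→7, 2→0, 3→9, 4→4, 5→1, 6→8, 7→11, 8→2, 9→6, 10→3, 11→10

Verify φ preserves adjacency — for each edge of G1, its image is an edge of G2:
  (0,1) → (φ(0),φ(1)) = (5,7) ∈ E(G2) ✓
  (0,5) → (φ(0),φ(5)) = (1,5) ∈ E(G2) ✓
  (0,6) → (φ(0),φ(6)) = (5,8) ∈ E(G2) ✓
  (0,9) → (φ(0),φ(9)) = (5,6) ∈ E(G2) ✓
  (0,10) → (φ(0),φ(10)) = (3,5) ∈ E(G2) ✓
  (1,5) → (φ(1),φ(5)) = (1,7) ∈ E(G2) ✓
  (1,6) → (φ(1),φ(6)) = (7,8) ∈ E(G2) ✓
  (1,11) → (φ(1),φ(11)) = (7,10) ∈ E(G2) ✓
  (2,4) → (φ(2),φ(4)) = (0,4) ∈ E(G2) ✓
  (3,4) → (φ(3),φ(4)) = (4,9) ∈ E(G2) ✓
  (3,5) → (φ(3),φ(5)) = (1,9) ∈ E(G2) ✓
  (3,6) → (φ(3),φ(6)) = (8,9) ∈ E(G2) ✓
  (3,7) → (φ(3),φ(7)) = (9,11) ∈ E(G2) ✓
  (4,8) → (φ(4),φ(8)) = (2,4) ∈ E(G2) ✓
  (4,11) → (φ(4),φ(11)) = (4,10) ∈ E(G2) ✓
  (5,6) → (φ(5),φ(6)) = (1,8) ∈ E(G2) ✓
  (5,8) → (φ(5),φ(8)) = (1,2) ∈ E(G2) ✓
  (5,11) → (φ(5),φ(11)) = (1,10) ∈ E(G2) ✓
  (7,8) → (φ(7),φ(8)) = (2,11) ∈ E(G2) ✓
  (7,11) → (φ(7),φ(11)) = (10,11) ∈ E(G2) ✓
  (8,11) → (φ(8),φ(11)) = (2,10) ∈ E(G2) ✓
  (9,10) → (φ(9),φ(10)) = (3,6) ∈ E(G2) ✓
All 22 edges of G1 map to edges of G2, and |E(G1)| = |E(G2)| = 22, so φ is a bijection on edges as well as vertices. Hence G1 ≅ G2.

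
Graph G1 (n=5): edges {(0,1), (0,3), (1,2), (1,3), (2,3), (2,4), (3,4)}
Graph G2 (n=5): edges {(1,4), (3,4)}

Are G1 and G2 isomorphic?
No, not isomorphic

The graphs are NOT isomorphic.

Degrees in G1: deg(0)=2, deg(1)=3, deg(2)=3, deg(3)=4, deg(4)=2.
Sorted degree sequence of G1: [4, 3, 3, 2, 2].
Degrees in G2: deg(0)=0, deg(1)=1, deg(2)=0, deg(3)=1, deg(4)=2.
Sorted degree sequence of G2: [2, 1, 1, 0, 0].
The (sorted) degree sequence is an isomorphism invariant, so since G1 and G2 have different degree sequences they cannot be isomorphic.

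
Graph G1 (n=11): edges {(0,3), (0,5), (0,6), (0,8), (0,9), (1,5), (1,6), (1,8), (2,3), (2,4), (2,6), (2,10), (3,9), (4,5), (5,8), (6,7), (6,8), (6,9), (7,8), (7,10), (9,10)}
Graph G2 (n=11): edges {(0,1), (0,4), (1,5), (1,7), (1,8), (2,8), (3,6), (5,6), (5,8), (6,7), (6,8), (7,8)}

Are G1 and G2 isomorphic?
No, not isomorphic

The graphs are NOT isomorphic.

Connected components of G1: 1 component(s) with vertex sets [[0, 1, 2, 3, 4, 5, 6, 7, 8, 9, 10]], sizes [11].
Connected components of G2: 3 component(s) with vertex sets [[9], [10], [0, 1, 2, 3, 4, 5, 6, 7, 8]], sizes [1, 1, 9].
The number of connected components (and the multiset of component sizes) is an isomorphism invariant — an isomorphism maps each component of G1 bijectively onto a component of G2. Since G1 has 1 component(s) and G2 has 3, they cannot be isomorphic.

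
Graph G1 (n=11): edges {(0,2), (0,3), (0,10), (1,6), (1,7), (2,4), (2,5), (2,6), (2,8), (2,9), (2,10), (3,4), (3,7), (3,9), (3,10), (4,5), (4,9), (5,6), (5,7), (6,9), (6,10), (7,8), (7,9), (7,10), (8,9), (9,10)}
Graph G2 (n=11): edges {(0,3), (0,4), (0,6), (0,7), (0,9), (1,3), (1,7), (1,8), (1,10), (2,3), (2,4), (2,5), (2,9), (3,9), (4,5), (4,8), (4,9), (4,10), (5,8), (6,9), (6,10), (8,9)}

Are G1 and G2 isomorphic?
No, not isomorphic

The graphs are NOT isomorphic.

Degrees in G1: deg(0)=3, deg(1)=2, deg(2)=7, deg(3)=5, deg(4)=4, deg(5)=4, deg(6)=5, deg(7)=6, deg(8)=3, deg(9)=7, deg(10)=6.
Sorted degree sequence of G1: [7, 7, 6, 6, 5, 5, 4, 4, 3, 3, 2].
Degrees in G2: deg(0)=5, deg(1)=4, deg(2)=4, deg(3)=4, deg(4)=6, deg(5)=3, deg(6)=3, deg(7)=2, deg(8)=4, deg(9)=6, deg(10)=3.
Sorted degree sequence of G2: [6, 6, 5, 4, 4, 4, 4, 3, 3, 3, 2].
The (sorted) degree sequence is an isomorphism invariant, so since G1 and G2 have different degree sequences they cannot be isomorphic.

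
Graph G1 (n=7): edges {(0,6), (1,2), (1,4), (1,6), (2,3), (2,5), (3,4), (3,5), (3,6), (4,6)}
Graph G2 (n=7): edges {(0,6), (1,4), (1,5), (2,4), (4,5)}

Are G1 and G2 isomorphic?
No, not isomorphic

The graphs are NOT isomorphic.

Counting triangles (3-cliques): G1 has 3, G2 has 1.
Triangle count is an isomorphism invariant, so differing triangle counts rule out isomorphism.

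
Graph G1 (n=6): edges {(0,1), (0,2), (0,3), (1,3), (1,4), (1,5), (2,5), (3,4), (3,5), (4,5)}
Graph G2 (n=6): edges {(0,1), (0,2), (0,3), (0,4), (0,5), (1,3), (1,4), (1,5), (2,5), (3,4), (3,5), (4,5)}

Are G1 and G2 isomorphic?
No, not isomorphic

The graphs are NOT isomorphic.

Counting edges: G1 has 10 edge(s); G2 has 12 edge(s).
Edge count is an isomorphism invariant (a bijection on vertices induces a bijection on edges), so differing edge counts rule out isomorphism.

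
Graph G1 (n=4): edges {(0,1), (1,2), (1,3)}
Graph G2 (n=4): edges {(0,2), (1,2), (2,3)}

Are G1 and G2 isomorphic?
Yes, isomorphic

The graphs are isomorphic.
One valid mapping φ: V(G1) → V(G2): 0→0, 1→2, 2→3, 3→1

Verify φ preserves adjacency — for each edge of G1, its image is an edge of G2:
  (0,1) → (φ(0),φ(1)) = (0,2) ∈ E(G2) ✓
  (1,2) → (φ(1),φ(2)) = (2,3) ∈ E(G2) ✓
  (1,3) → (φ(1),φ(3)) = (1,2) ∈ E(G2) ✓
All 3 edges of G1 map to edges of G2, and |E(G1)| = |E(G2)| = 3, so φ is a bijection on edges as well as vertices. Hence G1 ≅ G2.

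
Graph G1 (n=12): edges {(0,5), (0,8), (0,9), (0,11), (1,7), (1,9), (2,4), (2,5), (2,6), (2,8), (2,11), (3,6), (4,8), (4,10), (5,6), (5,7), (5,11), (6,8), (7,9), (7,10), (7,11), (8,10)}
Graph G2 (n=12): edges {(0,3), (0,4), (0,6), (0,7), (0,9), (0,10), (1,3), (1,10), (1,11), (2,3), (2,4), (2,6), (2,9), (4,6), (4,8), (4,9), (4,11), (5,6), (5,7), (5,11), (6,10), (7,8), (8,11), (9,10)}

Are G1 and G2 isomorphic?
No, not isomorphic

The graphs are NOT isomorphic.

Degrees in G1: deg(0)=4, deg(1)=2, deg(2)=5, deg(3)=1, deg(4)=3, deg(5)=5, deg(6)=4, deg(7)=5, deg(8)=5, deg(9)=3, deg(10)=3, deg(11)=4.
Sorted degree sequence of G1: [5, 5, 5, 5, 4, 4, 4, 3, 3, 3, 2, 1].
Degrees in G2: deg(0)=6, deg(1)=3, deg(2)=4, deg(3)=3, deg(4)=6, deg(5)=3, deg(6)=5, deg(7)=3, deg(8)=3, deg(9)=4, deg(10)=4, deg(11)=4.
Sorted degree sequence of G2: [6, 6, 5, 4, 4, 4, 4, 3, 3, 3, 3, 3].
The (sorted) degree sequence is an isomorphism invariant, so since G1 and G2 have different degree sequences they cannot be isomorphic.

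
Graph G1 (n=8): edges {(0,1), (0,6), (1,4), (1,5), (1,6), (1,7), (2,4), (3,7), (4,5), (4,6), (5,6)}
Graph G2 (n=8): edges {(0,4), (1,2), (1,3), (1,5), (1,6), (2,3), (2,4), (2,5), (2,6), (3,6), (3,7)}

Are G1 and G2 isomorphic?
Yes, isomorphic

The graphs are isomorphic.
One valid mapping φ: V(G1) → V(G2): 0→5, 1→2, 2→7, 3→0, 4→3, 5→6, 6→1, 7→4

Verify φ preserves adjacency — for each edge of G1, its image is an edge of G2:
  (0,1) → (φ(0),φ(1)) = (2,5) ∈ E(G2) ✓
  (0,6) → (φ(0),φ(6)) = (1,5) ∈ E(G2) ✓
  (1,4) → (φ(1),φ(4)) = (2,3) ∈ E(G2) ✓
  (1,5) → (φ(1),φ(5)) = (2,6) ∈ E(G2) ✓
  (1,6) → (φ(1),φ(6)) = (1,2) ∈ E(G2) ✓
  (1,7) → (φ(1),φ(7)) = (2,4) ∈ E(G2) ✓
  (2,4) → (φ(2),φ(4)) = (3,7) ∈ E(G2) ✓
  (3,7) → (φ(3),φ(7)) = (0,4) ∈ E(G2) ✓
  (4,5) → (φ(4),φ(5)) = (3,6) ∈ E(G2) ✓
  (4,6) → (φ(4),φ(6)) = (1,3) ∈ E(G2) ✓
  (5,6) → (φ(5),φ(6)) = (1,6) ∈ E(G2) ✓
All 11 edges of G1 map to edges of G2, and |E(G1)| = |E(G2)| = 11, so φ is a bijection on edges as well as vertices. Hence G1 ≅ G2.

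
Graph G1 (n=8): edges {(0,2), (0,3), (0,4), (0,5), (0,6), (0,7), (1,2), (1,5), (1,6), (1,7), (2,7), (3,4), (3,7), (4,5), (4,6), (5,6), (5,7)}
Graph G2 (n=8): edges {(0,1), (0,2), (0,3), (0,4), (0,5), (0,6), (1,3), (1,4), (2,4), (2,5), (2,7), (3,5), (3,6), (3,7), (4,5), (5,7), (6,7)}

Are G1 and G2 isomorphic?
Yes, isomorphic

The graphs are isomorphic.
One valid mapping φ: V(G1) → V(G2): 0→0, 1→7, 2→6, 3→1, 4→4, 5→5, 6→2, 7→3

Verify φ preserves adjacency — for each edge of G1, its image is an edge of G2:
  (0,2) → (φ(0),φ(2)) = (0,6) ∈ E(G2) ✓
  (0,3) → (φ(0),φ(3)) = (0,1) ∈ E(G2) ✓
  (0,4) → (φ(0),φ(4)) = (0,4) ∈ E(G2) ✓
  (0,5) → (φ(0),φ(5)) = (0,5) ∈ E(G2) ✓
  (0,6) → (φ(0),φ(6)) = (0,2) ∈ E(G2) ✓
  (0,7) → (φ(0),φ(7)) = (0,3) ∈ E(G2) ✓
  (1,2) → (φ(1),φ(2)) = (6,7) ∈ E(G2) ✓
  (1,5) → (φ(1),φ(5)) = (5,7) ∈ E(G2) ✓
  (1,6) → (φ(1),φ(6)) = (2,7) ∈ E(G2) ✓
  (1,7) → (φ(1),φ(7)) = (3,7) ∈ E(G2) ✓
  (2,7) → (φ(2),φ(7)) = (3,6) ∈ E(G2) ✓
  (3,4) → (φ(3),φ(4)) = (1,4) ∈ E(G2) ✓
  (3,7) → (φ(3),φ(7)) = (1,3) ∈ E(G2) ✓
  (4,5) → (φ(4),φ(5)) = (4,5) ∈ E(G2) ✓
  (4,6) → (φ(4),φ(6)) = (2,4) ∈ E(G2) ✓
  (5,6) → (φ(5),φ(6)) = (2,5) ∈ E(G2) ✓
  (5,7) → (φ(5),φ(7)) = (3,5) ∈ E(G2) ✓
All 17 edges of G1 map to edges of G2, and |E(G1)| = |E(G2)| = 17, so φ is a bijection on edges as well as vertices. Hence G1 ≅ G2.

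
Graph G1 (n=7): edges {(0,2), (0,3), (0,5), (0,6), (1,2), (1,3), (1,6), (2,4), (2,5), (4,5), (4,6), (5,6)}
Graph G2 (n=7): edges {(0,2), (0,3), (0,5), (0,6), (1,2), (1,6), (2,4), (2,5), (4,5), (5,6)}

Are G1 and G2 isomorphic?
No, not isomorphic

The graphs are NOT isomorphic.

Counting edges: G1 has 12 edge(s); G2 has 10 edge(s).
Edge count is an isomorphism invariant (a bijection on vertices induces a bijection on edges), so differing edge counts rule out isomorphism.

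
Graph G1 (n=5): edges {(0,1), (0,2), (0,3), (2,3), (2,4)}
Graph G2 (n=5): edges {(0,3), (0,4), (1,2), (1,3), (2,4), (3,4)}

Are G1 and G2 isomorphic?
No, not isomorphic

The graphs are NOT isomorphic.

Degrees in G1: deg(0)=3, deg(1)=1, deg(2)=3, deg(3)=2, deg(4)=1.
Sorted degree sequence of G1: [3, 3, 2, 1, 1].
Degrees in G2: deg(0)=2, deg(1)=2, deg(2)=2, deg(3)=3, deg(4)=3.
Sorted degree sequence of G2: [3, 3, 2, 2, 2].
The (sorted) degree sequence is an isomorphism invariant, so since G1 and G2 have different degree sequences they cannot be isomorphic.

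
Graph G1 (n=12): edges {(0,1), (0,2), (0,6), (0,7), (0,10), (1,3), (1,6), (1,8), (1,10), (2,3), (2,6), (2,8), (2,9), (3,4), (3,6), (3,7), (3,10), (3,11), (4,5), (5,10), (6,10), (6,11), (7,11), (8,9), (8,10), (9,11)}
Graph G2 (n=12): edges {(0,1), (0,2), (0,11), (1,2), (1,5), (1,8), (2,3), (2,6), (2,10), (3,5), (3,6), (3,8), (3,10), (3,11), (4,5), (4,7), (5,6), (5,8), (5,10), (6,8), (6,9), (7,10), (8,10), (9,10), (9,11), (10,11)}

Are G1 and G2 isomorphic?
Yes, isomorphic

The graphs are isomorphic.
One valid mapping φ: V(G1) → V(G2): 0→6, 1→8, 2→2, 3→10, 4→7, 5→4, 6→3, 7→9, 8→1, 9→0, 10→5, 11→11

Verify φ preserves adjacency — for each edge of G1, its image is an edge of G2:
  (0,1) → (φ(0),φ(1)) = (6,8) ∈ E(G2) ✓
  (0,2) → (φ(0),φ(2)) = (2,6) ∈ E(G2) ✓
  (0,6) → (φ(0),φ(6)) = (3,6) ∈ E(G2) ✓
  (0,7) → (φ(0),φ(7)) = (6,9) ∈ E(G2) ✓
  (0,10) → (φ(0),φ(10)) = (5,6) ∈ E(G2) ✓
  (1,3) → (φ(1),φ(3)) = (8,10) ∈ E(G2) ✓
  (1,6) → (φ(1),φ(6)) = (3,8) ∈ E(G2) ✓
  (1,8) → (φ(1),φ(8)) = (1,8) ∈ E(G2) ✓
  (1,10) → (φ(1),φ(10)) = (5,8) ∈ E(G2) ✓
  (2,3) → (φ(2),φ(3)) = (2,10) ∈ E(G2) ✓
  (2,6) → (φ(2),φ(6)) = (2,3) ∈ E(G2) ✓
  (2,8) → (φ(2),φ(8)) = (1,2) ∈ E(G2) ✓
  (2,9) → (φ(2),φ(9)) = (0,2) ∈ E(G2) ✓
  (3,4) → (φ(3),φ(4)) = (7,10) ∈ E(G2) ✓
  (3,6) → (φ(3),φ(6)) = (3,10) ∈ E(G2) ✓
  (3,7) → (φ(3),φ(7)) = (9,10) ∈ E(G2) ✓
  (3,10) → (φ(3),φ(10)) = (5,10) ∈ E(G2) ✓
  (3,11) → (φ(3),φ(11)) = (10,11) ∈ E(G2) ✓
  (4,5) → (φ(4),φ(5)) = (4,7) ∈ E(G2) ✓
  (5,10) → (φ(5),φ(10)) = (4,5) ∈ E(G2) ✓
  (6,10) → (φ(6),φ(10)) = (3,5) ∈ E(G2) ✓
  (6,11) → (φ(6),φ(11)) = (3,11) ∈ E(G2) ✓
  (7,11) → (φ(7),φ(11)) = (9,11) ∈ E(G2) ✓
  (8,9) → (φ(8),φ(9)) = (0,1) ∈ E(G2) ✓
  (8,10) → (φ(8),φ(10)) = (1,5) ∈ E(G2) ✓
  (9,11) → (φ(9),φ(11)) = (0,11) ∈ E(G2) ✓
All 26 edges of G1 map to edges of G2, and |E(G1)| = |E(G2)| = 26, so φ is a bijection on edges as well as vertices. Hence G1 ≅ G2.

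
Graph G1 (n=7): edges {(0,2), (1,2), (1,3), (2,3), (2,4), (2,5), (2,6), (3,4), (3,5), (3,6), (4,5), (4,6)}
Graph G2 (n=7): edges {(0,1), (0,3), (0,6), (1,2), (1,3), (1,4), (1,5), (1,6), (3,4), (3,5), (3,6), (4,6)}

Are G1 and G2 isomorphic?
Yes, isomorphic

The graphs are isomorphic.
One valid mapping φ: V(G1) → V(G2): 0→2, 1→5, 2→1, 3→3, 4→6, 5→0, 6→4

Verify φ preserves adjacency — for each edge of G1, its image is an edge of G2:
  (0,2) → (φ(0),φ(2)) = (1,2) ∈ E(G2) ✓
  (1,2) → (φ(1),φ(2)) = (1,5) ∈ E(G2) ✓
  (1,3) → (φ(1),φ(3)) = (3,5) ∈ E(G2) ✓
  (2,3) → (φ(2),φ(3)) = (1,3) ∈ E(G2) ✓
  (2,4) → (φ(2),φ(4)) = (1,6) ∈ E(G2) ✓
  (2,5) → (φ(2),φ(5)) = (0,1) ∈ E(G2) ✓
  (2,6) → (φ(2),φ(6)) = (1,4) ∈ E(G2) ✓
  (3,4) → (φ(3),φ(4)) = (3,6) ∈ E(G2) ✓
  (3,5) → (φ(3),φ(5)) = (0,3) ∈ E(G2) ✓
  (3,6) → (φ(3),φ(6)) = (3,4) ∈ E(G2) ✓
  (4,5) → (φ(4),φ(5)) = (0,6) ∈ E(G2) ✓
  (4,6) → (φ(4),φ(6)) = (4,6) ∈ E(G2) ✓
All 12 edges of G1 map to edges of G2, and |E(G1)| = |E(G2)| = 12, so φ is a bijection on edges as well as vertices. Hence G1 ≅ G2.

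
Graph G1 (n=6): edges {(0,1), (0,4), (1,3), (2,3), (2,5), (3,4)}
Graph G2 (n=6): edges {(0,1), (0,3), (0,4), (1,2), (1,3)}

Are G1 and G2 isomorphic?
No, not isomorphic

The graphs are NOT isomorphic.

Connected components of G1: 1 component(s) with vertex sets [[0, 1, 2, 3, 4, 5]], sizes [6].
Connected components of G2: 2 component(s) with vertex sets [[5], [0, 1, 2, 3, 4]], sizes [1, 5].
The number of connected components (and the multiset of component sizes) is an isomorphism invariant — an isomorphism maps each component of G1 bijectively onto a component of G2. Since G1 has 1 component(s) and G2 has 2, they cannot be isomorphic.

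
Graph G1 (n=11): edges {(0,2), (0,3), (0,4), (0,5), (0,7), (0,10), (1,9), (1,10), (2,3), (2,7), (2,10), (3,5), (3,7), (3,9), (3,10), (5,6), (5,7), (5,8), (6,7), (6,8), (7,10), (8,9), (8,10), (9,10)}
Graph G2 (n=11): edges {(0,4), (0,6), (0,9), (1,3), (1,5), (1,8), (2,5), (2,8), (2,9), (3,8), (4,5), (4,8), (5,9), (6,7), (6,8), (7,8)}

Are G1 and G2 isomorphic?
No, not isomorphic

The graphs are NOT isomorphic.

Connected components of G1: 1 component(s) with vertex sets [[0, 1, 2, 3, 4, 5, 6, 7, 8, 9, 10]], sizes [11].
Connected components of G2: 2 component(s) with vertex sets [[10], [0, 1, 2, 3, 4, 5, 6, 7, 8, 9]], sizes [1, 10].
The number of connected components (and the multiset of component sizes) is an isomorphism invariant — an isomorphism maps each component of G1 bijectively onto a component of G2. Since G1 has 1 component(s) and G2 has 2, they cannot be isomorphic.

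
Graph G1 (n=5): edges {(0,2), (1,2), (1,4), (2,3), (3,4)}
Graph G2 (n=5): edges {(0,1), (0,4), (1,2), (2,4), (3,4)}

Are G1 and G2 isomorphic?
Yes, isomorphic

The graphs are isomorphic.
One valid mapping φ: V(G1) → V(G2): 0→3, 1→2, 2→4, 3→0, 4→1

Verify φ preserves adjacency — for each edge of G1, its image is an edge of G2:
  (0,2) → (φ(0),φ(2)) = (3,4) ∈ E(G2) ✓
  (1,2) → (φ(1),φ(2)) = (2,4) ∈ E(G2) ✓
  (1,4) → (φ(1),φ(4)) = (1,2) ∈ E(G2) ✓
  (2,3) → (φ(2),φ(3)) = (0,4) ∈ E(G2) ✓
  (3,4) → (φ(3),φ(4)) = (0,1) ∈ E(G2) ✓
All 5 edges of G1 map to edges of G2, and |E(G1)| = |E(G2)| = 5, so φ is a bijection on edges as well as vertices. Hence G1 ≅ G2.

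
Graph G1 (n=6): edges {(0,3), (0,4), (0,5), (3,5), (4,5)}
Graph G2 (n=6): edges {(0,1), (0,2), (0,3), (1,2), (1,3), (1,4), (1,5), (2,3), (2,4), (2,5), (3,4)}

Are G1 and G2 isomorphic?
No, not isomorphic

The graphs are NOT isomorphic.

Counting triangles (3-cliques): G1 has 2, G2 has 8.
Triangle count is an isomorphism invariant, so differing triangle counts rule out isomorphism.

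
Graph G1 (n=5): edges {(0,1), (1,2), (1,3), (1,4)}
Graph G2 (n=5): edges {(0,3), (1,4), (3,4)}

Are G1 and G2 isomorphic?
No, not isomorphic

The graphs are NOT isomorphic.

Degrees in G1: deg(0)=1, deg(1)=4, deg(2)=1, deg(3)=1, deg(4)=1.
Sorted degree sequence of G1: [4, 1, 1, 1, 1].
Degrees in G2: deg(0)=1, deg(1)=1, deg(2)=0, deg(3)=2, deg(4)=2.
Sorted degree sequence of G2: [2, 2, 1, 1, 0].
The (sorted) degree sequence is an isomorphism invariant, so since G1 and G2 have different degree sequences they cannot be isomorphic.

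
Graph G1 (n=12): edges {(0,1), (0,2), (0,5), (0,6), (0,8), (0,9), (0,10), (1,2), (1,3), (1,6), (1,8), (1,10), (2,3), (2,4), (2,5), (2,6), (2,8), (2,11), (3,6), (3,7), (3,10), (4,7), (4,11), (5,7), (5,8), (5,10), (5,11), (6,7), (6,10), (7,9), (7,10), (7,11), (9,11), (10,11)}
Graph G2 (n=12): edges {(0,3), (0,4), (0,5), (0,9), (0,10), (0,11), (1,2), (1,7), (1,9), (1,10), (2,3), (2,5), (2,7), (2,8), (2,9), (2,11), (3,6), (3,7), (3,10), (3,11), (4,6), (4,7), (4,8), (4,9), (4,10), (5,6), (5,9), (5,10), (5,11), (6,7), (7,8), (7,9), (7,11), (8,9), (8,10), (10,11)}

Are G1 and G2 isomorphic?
No, not isomorphic

The graphs are NOT isomorphic.

Degrees in G1: deg(0)=7, deg(1)=6, deg(2)=8, deg(3)=5, deg(4)=3, deg(5)=6, deg(6)=6, deg(7)=7, deg(8)=4, deg(9)=3, deg(10)=7, deg(11)=6.
Sorted degree sequence of G1: [8, 7, 7, 7, 6, 6, 6, 6, 5, 4, 3, 3].
Degrees in G2: deg(0)=6, deg(1)=4, deg(2)=7, deg(3)=6, deg(4)=6, deg(5)=6, deg(6)=4, deg(7)=8, deg(8)=5, deg(9)=7, deg(10)=7, deg(11)=6.
Sorted degree sequence of G2: [8, 7, 7, 7, 6, 6, 6, 6, 6, 5, 4, 4].
The (sorted) degree sequence is an isomorphism invariant, so since G1 and G2 have different degree sequences they cannot be isomorphic.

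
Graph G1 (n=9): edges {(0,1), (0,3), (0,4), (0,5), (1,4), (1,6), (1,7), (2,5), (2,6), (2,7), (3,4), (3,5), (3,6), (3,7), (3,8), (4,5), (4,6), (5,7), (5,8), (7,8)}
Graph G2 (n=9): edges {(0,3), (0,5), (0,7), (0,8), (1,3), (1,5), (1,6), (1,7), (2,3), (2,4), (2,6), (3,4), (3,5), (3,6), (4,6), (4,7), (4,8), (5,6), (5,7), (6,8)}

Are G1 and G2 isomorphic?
Yes, isomorphic

The graphs are isomorphic.
One valid mapping φ: V(G1) → V(G2): 0→1, 1→7, 2→8, 3→3, 4→5, 5→6, 6→0, 7→4, 8→2

Verify φ preserves adjacency — for each edge of G1, its image is an edge of G2:
  (0,1) → (φ(0),φ(1)) = (1,7) ∈ E(G2) ✓
  (0,3) → (φ(0),φ(3)) = (1,3) ∈ E(G2) ✓
  (0,4) → (φ(0),φ(4)) = (1,5) ∈ E(G2) ✓
  (0,5) → (φ(0),φ(5)) = (1,6) ∈ E(G2) ✓
  (1,4) → (φ(1),φ(4)) = (5,7) ∈ E(G2) ✓
  (1,6) → (φ(1),φ(6)) = (0,7) ∈ E(G2) ✓
  (1,7) → (φ(1),φ(7)) = (4,7) ∈ E(G2) ✓
  (2,5) → (φ(2),φ(5)) = (6,8) ∈ E(G2) ✓
  (2,6) → (φ(2),φ(6)) = (0,8) ∈ E(G2) ✓
  (2,7) → (φ(2),φ(7)) = (4,8) ∈ E(G2) ✓
  (3,4) → (φ(3),φ(4)) = (3,5) ∈ E(G2) ✓
  (3,5) → (φ(3),φ(5)) = (3,6) ∈ E(G2) ✓
  (3,6) → (φ(3),φ(6)) = (0,3) ∈ E(G2) ✓
  (3,7) → (φ(3),φ(7)) = (3,4) ∈ E(G2) ✓
  (3,8) → (φ(3),φ(8)) = (2,3) ∈ E(G2) ✓
  (4,5) → (φ(4),φ(5)) = (5,6) ∈ E(G2) ✓
  (4,6) → (φ(4),φ(6)) = (0,5) ∈ E(G2) ✓
  (5,7) → (φ(5),φ(7)) = (4,6) ∈ E(G2) ✓
  (5,8) → (φ(5),φ(8)) = (2,6) ∈ E(G2) ✓
  (7,8) → (φ(7),φ(8)) = (2,4) ∈ E(G2) ✓
All 20 edges of G1 map to edges of G2, and |E(G1)| = |E(G2)| = 20, so φ is a bijection on edges as well as vertices. Hence G1 ≅ G2.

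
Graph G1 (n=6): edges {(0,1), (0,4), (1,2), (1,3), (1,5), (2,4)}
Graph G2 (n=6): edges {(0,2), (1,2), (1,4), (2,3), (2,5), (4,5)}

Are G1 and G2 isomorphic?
Yes, isomorphic

The graphs are isomorphic.
One valid mapping φ: V(G1) → V(G2): 0→1, 1→2, 2→5, 3→0, 4→4, 5→3

Verify φ preserves adjacency — for each edge of G1, its image is an edge of G2:
  (0,1) → (φ(0),φ(1)) = (1,2) ∈ E(G2) ✓
  (0,4) → (φ(0),φ(4)) = (1,4) ∈ E(G2) ✓
  (1,2) → (φ(1),φ(2)) = (2,5) ∈ E(G2) ✓
  (1,3) → (φ(1),φ(3)) = (0,2) ∈ E(G2) ✓
  (1,5) → (φ(1),φ(5)) = (2,3) ∈ E(G2) ✓
  (2,4) → (φ(2),φ(4)) = (4,5) ∈ E(G2) ✓
All 6 edges of G1 map to edges of G2, and |E(G1)| = |E(G2)| = 6, so φ is a bijection on edges as well as vertices. Hence G1 ≅ G2.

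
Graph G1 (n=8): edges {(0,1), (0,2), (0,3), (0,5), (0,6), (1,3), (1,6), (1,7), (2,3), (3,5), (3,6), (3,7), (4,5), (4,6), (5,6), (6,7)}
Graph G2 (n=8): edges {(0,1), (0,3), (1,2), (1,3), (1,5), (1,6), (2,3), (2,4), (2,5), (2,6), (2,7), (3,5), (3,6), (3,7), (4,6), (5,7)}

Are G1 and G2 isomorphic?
Yes, isomorphic

The graphs are isomorphic.
One valid mapping φ: V(G1) → V(G2): 0→1, 1→5, 2→0, 3→3, 4→4, 5→6, 6→2, 7→7

Verify φ preserves adjacency — for each edge of G1, its image is an edge of G2:
  (0,1) → (φ(0),φ(1)) = (1,5) ∈ E(G2) ✓
  (0,2) → (φ(0),φ(2)) = (0,1) ∈ E(G2) ✓
  (0,3) → (φ(0),φ(3)) = (1,3) ∈ E(G2) ✓
  (0,5) → (φ(0),φ(5)) = (1,6) ∈ E(G2) ✓
  (0,6) → (φ(0),φ(6)) = (1,2) ∈ E(G2) ✓
  (1,3) → (φ(1),φ(3)) = (3,5) ∈ E(G2) ✓
  (1,6) → (φ(1),φ(6)) = (2,5) ∈ E(G2) ✓
  (1,7) → (φ(1),φ(7)) = (5,7) ∈ E(G2) ✓
  (2,3) → (φ(2),φ(3)) = (0,3) ∈ E(G2) ✓
  (3,5) → (φ(3),φ(5)) = (3,6) ∈ E(G2) ✓
  (3,6) → (φ(3),φ(6)) = (2,3) ∈ E(G2) ✓
  (3,7) → (φ(3),φ(7)) = (3,7) ∈ E(G2) ✓
  (4,5) → (φ(4),φ(5)) = (4,6) ∈ E(G2) ✓
  (4,6) → (φ(4),φ(6)) = (2,4) ∈ E(G2) ✓
  (5,6) → (φ(5),φ(6)) = (2,6) ∈ E(G2) ✓
  (6,7) → (φ(6),φ(7)) = (2,7) ∈ E(G2) ✓
All 16 edges of G1 map to edges of G2, and |E(G1)| = |E(G2)| = 16, so φ is a bijection on edges as well as vertices. Hence G1 ≅ G2.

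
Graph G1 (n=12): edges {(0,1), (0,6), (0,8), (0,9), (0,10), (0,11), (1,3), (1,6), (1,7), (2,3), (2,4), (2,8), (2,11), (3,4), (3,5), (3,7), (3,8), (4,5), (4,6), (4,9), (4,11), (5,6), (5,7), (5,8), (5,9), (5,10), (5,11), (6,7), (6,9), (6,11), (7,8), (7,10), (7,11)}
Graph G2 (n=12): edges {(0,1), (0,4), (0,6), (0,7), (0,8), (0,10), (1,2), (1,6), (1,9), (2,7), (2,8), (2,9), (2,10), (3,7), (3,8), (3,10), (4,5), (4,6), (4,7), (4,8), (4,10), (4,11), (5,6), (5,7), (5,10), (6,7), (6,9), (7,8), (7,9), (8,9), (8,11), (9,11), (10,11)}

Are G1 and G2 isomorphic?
Yes, isomorphic

The graphs are isomorphic.
One valid mapping φ: V(G1) → V(G2): 0→10, 1→11, 2→1, 3→9, 4→6, 5→7, 6→4, 7→8, 8→2, 9→5, 10→3, 11→0

Verify φ preserves adjacency — for each edge of G1, its image is an edge of G2:
  (0,1) → (φ(0),φ(1)) = (10,11) ∈ E(G2) ✓
  (0,6) → (φ(0),φ(6)) = (4,10) ∈ E(G2) ✓
  (0,8) → (φ(0),φ(8)) = (2,10) ∈ E(G2) ✓
  (0,9) → (φ(0),φ(9)) = (5,10) ∈ E(G2) ✓
  (0,10) → (φ(0),φ(10)) = (3,10) ∈ E(G2) ✓
  (0,11) → (φ(0),φ(11)) = (0,10) ∈ E(G2) ✓
  (1,3) → (φ(1),φ(3)) = (9,11) ∈ E(G2) ✓
  (1,6) → (φ(1),φ(6)) = (4,11) ∈ E(G2) ✓
  (1,7) → (φ(1),φ(7)) = (8,11) ∈ E(G2) ✓
  (2,3) → (φ(2),φ(3)) = (1,9) ∈ E(G2) ✓
  (2,4) → (φ(2),φ(4)) = (1,6) ∈ E(G2) ✓
  (2,8) → (φ(2),φ(8)) = (1,2) ∈ E(G2) ✓
  (2,11) → (φ(2),φ(11)) = (0,1) ∈ E(G2) ✓
  (3,4) → (φ(3),φ(4)) = (6,9) ∈ E(G2) ✓
  (3,5) → (φ(3),φ(5)) = (7,9) ∈ E(G2) ✓
  (3,7) → (φ(3),φ(7)) = (8,9) ∈ E(G2) ✓
  (3,8) → (φ(3),φ(8)) = (2,9) ∈ E(G2) ✓
  (4,5) → (φ(4),φ(5)) = (6,7) ∈ E(G2) ✓
  (4,6) → (φ(4),φ(6)) = (4,6) ∈ E(G2) ✓
  (4,9) → (φ(4),φ(9)) = (5,6) ∈ E(G2) ✓
  (4,11) → (φ(4),φ(11)) = (0,6) ∈ E(G2) ✓
  (5,6) → (φ(5),φ(6)) = (4,7) ∈ E(G2) ✓
  (5,7) → (φ(5),φ(7)) = (7,8) ∈ E(G2) ✓
  (5,8) → (φ(5),φ(8)) = (2,7) ∈ E(G2) ✓
  (5,9) → (φ(5),φ(9)) = (5,7) ∈ E(G2) ✓
  (5,10) → (φ(5),φ(10)) = (3,7) ∈ E(G2) ✓
  (5,11) → (φ(5),φ(11)) = (0,7) ∈ E(G2) ✓
  (6,7) → (φ(6),φ(7)) = (4,8) ∈ E(G2) ✓
  (6,9) → (φ(6),φ(9)) = (4,5) ∈ E(G2) ✓
  (6,11) → (φ(6),φ(11)) = (0,4) ∈ E(G2) ✓
  (7,8) → (φ(7),φ(8)) = (2,8) ∈ E(G2) ✓
  (7,10) → (φ(7),φ(10)) = (3,8) ∈ E(G2) ✓
  (7,11) → (φ(7),φ(11)) = (0,8) ∈ E(G2) ✓
All 33 edges of G1 map to edges of G2, and |E(G1)| = |E(G2)| = 33, so φ is a bijection on edges as well as vertices. Hence G1 ≅ G2.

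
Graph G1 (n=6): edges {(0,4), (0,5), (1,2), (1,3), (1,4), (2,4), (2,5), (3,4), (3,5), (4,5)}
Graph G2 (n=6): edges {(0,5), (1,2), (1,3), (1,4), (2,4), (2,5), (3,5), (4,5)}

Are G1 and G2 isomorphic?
No, not isomorphic

The graphs are NOT isomorphic.

Counting edges: G1 has 10 edge(s); G2 has 8 edge(s).
Edge count is an isomorphism invariant (a bijection on vertices induces a bijection on edges), so differing edge counts rule out isomorphism.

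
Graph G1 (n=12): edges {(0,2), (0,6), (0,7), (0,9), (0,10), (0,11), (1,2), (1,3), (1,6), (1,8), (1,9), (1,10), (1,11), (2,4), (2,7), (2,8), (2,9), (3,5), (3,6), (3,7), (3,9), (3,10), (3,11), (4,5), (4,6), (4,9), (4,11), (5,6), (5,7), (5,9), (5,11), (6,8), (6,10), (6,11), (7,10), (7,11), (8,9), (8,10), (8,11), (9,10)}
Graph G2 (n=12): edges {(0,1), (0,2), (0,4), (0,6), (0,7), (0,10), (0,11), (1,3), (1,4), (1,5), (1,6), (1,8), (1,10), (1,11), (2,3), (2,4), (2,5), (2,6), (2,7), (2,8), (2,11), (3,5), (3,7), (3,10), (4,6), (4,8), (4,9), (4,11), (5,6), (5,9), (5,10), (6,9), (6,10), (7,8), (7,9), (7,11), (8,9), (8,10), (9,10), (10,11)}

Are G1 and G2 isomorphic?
Yes, isomorphic

The graphs are isomorphic.
One valid mapping φ: V(G1) → V(G2): 0→8, 1→0, 2→7, 3→6, 4→3, 5→5, 6→1, 7→9, 8→11, 9→2, 10→4, 11→10

Verify φ preserves adjacency — for each edge of G1, its image is an edge of G2:
  (0,2) → (φ(0),φ(2)) = (7,8) ∈ E(G2) ✓
  (0,6) → (φ(0),φ(6)) = (1,8) ∈ E(G2) ✓
  (0,7) → (φ(0),φ(7)) = (8,9) ∈ E(G2) ✓
  (0,9) → (φ(0),φ(9)) = (2,8) ∈ E(G2) ✓
  (0,10) → (φ(0),φ(10)) = (4,8) ∈ E(G2) ✓
  (0,11) → (φ(0),φ(11)) = (8,10) ∈ E(G2) ✓
  (1,2) → (φ(1),φ(2)) = (0,7) ∈ E(G2) ✓
  (1,3) → (φ(1),φ(3)) = (0,6) ∈ E(G2) ✓
  (1,6) → (φ(1),φ(6)) = (0,1) ∈ E(G2) ✓
  (1,8) → (φ(1),φ(8)) = (0,11) ∈ E(G2) ✓
  (1,9) → (φ(1),φ(9)) = (0,2) ∈ E(G2) ✓
  (1,10) → (φ(1),φ(10)) = (0,4) ∈ E(G2) ✓
  (1,11) → (φ(1),φ(11)) = (0,10) ∈ E(G2) ✓
  (2,4) → (φ(2),φ(4)) = (3,7) ∈ E(G2) ✓
  (2,7) → (φ(2),φ(7)) = (7,9) ∈ E(G2) ✓
  (2,8) → (φ(2),φ(8)) = (7,11) ∈ E(G2) ✓
  (2,9) → (φ(2),φ(9)) = (2,7) ∈ E(G2) ✓
  (3,5) → (φ(3),φ(5)) = (5,6) ∈ E(G2) ✓
  (3,6) → (φ(3),φ(6)) = (1,6) ∈ E(G2) ✓
  (3,7) → (φ(3),φ(7)) = (6,9) ∈ E(G2) ✓
  (3,9) → (φ(3),φ(9)) = (2,6) ∈ E(G2) ✓
  (3,10) → (φ(3),φ(10)) = (4,6) ∈ E(G2) ✓
  (3,11) → (φ(3),φ(11)) = (6,10) ∈ E(G2) ✓
  (4,5) → (φ(4),φ(5)) = (3,5) ∈ E(G2) ✓
  (4,6) → (φ(4),φ(6)) = (1,3) ∈ E(G2) ✓
  (4,9) → (φ(4),φ(9)) = (2,3) ∈ E(G2) ✓
  (4,11) → (φ(4),φ(11)) = (3,10) ∈ E(G2) ✓
  (5,6) → (φ(5),φ(6)) = (1,5) ∈ E(G2) ✓
  (5,7) → (φ(5),φ(7)) = (5,9) ∈ E(G2) ✓
  (5,9) → (φ(5),φ(9)) = (2,5) ∈ E(G2) ✓
  (5,11) → (φ(5),φ(11)) = (5,10) ∈ E(G2) ✓
  (6,8) → (φ(6),φ(8)) = (1,11) ∈ E(G2) ✓
  (6,10) → (φ(6),φ(10)) = (1,4) ∈ E(G2) ✓
  (6,11) → (φ(6),φ(11)) = (1,10) ∈ E(G2) ✓
  (7,10) → (φ(7),φ(10)) = (4,9) ∈ E(G2) ✓
  (7,11) → (φ(7),φ(11)) = (9,10) ∈ E(G2) ✓
  (8,9) → (φ(8),φ(9)) = (2,11) ∈ E(G2) ✓
  (8,10) → (φ(8),φ(10)) = (4,11) ∈ E(G2) ✓
  (8,11) → (φ(8),φ(11)) = (10,11) ∈ E(G2) ✓
  (9,10) → (φ(9),φ(10)) = (2,4) ∈ E(G2) ✓
All 40 edges of G1 map to edges of G2, and |E(G1)| = |E(G2)| = 40, so φ is a bijection on edges as well as vertices. Hence G1 ≅ G2.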